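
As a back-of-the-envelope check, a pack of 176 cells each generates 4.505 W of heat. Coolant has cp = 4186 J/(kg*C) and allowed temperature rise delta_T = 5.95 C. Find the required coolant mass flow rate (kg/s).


Step 1: Total heat Q = 176 * 4.505 W = 792.88 W
Step 2: denom = cp * dT = 4186 * 5.95 = 24907
Step 3: m_dot = 792.88 / 24907 = 0.03183 kg/s

0.03183 kg/s


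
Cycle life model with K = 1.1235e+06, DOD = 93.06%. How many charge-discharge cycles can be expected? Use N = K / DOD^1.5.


Step 1: DOD^1.5 = 93.06^1.5 = 897.73
Step 2: N = 1.1235e+06 / 897.73 = 1251 cycles

1251 cycles


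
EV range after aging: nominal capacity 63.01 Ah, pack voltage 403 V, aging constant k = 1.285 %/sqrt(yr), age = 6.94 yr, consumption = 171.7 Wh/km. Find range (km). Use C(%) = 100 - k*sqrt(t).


Step 1: capacity retention = 100 - 1.285 * sqrt(6.94) = 100 - 1.285 * 2.6344 = 96.615%
Step 2: C_now = 63.01 * 96.615/100 = 60.877 Ah
Step 3: E_pack = V * C_now = 403 * 60.877 = 24533 Wh
Step 4: range = E_pack / consumption = 24533 / 171.7 = 142.9 km

142.9 km


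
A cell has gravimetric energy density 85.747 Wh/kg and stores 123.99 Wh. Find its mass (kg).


m = E / ED = 123.99 / 85.747 = 1.446 kg

1.446 kg


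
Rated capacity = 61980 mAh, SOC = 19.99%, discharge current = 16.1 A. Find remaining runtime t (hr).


Convert: C_total = 61980 mAh = 61.98 Ah
Step 1: remaining = SOC/100 * C_total = 19.99/100 * 61.98 = 12.39 Ah
Step 2: t = remaining / I = 12.39 / 16.1 = 0.7696 hr

0.7696 hr


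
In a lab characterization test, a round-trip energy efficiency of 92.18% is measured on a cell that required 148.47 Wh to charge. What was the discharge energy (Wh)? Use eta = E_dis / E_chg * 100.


E_dis = eta/100 * E_chg = 92.18/100 * 148.47 = 136.9 Wh

136.9 Wh


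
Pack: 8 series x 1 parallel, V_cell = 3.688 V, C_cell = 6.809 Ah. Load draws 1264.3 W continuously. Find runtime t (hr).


Step 1: E_pack = Ns * V_cell * Np * C_cell = 8 * 3.688 * 1 * 6.809 = 200.89 Wh
Step 2: t = E_pack / P = 200.89 / 1264.3 = 0.1589 hr

0.1589 hr


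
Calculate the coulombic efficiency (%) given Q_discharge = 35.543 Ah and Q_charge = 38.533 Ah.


eta_c = Q_dis / Q_chg * 100 = 35.543 / 38.533 * 100 = 92.24%

92.24%


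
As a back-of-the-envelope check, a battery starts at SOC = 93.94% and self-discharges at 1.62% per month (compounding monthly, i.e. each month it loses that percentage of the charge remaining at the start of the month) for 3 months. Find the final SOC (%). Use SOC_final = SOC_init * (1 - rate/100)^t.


decay = (1 - 1.62/100)^3 = 0.95218
SOC_final = 93.94 * 0.95218 = 89.45%

89.45%


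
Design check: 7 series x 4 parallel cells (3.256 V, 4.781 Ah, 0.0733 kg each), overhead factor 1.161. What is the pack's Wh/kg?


Step 1: V_pack = 7 * 3.256 = 22.792 V
Step 2: C_pack = 4 * 4.781 = 19.124 Ah
Step 3: E_pack = V_pack * C_pack = 22.792 * 19.124 = 435.87 Wh
Step 4: m_pack = 7 * 4 * 0.0733 * 1.161 = 2.3828 kg
Step 5: ED = E_pack / m_pack = 435.87 / 2.3828 = 182.9 Wh/kg

182.9 Wh/kg


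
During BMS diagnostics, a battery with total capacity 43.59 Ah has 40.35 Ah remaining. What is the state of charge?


SOC% = 40.35 / 43.59 * 100 = 92.57%

92.57%


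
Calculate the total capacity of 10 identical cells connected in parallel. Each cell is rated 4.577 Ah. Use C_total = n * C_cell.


Parallel capacities add: 10 * 4.577 Ah = 45.77 Ah

45.77 Ah


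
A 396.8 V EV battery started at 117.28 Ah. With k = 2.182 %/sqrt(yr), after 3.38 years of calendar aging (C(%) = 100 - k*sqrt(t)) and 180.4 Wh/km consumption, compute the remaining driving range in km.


Step 1: capacity retention = 100 - 2.182 * sqrt(3.38) = 100 - 2.182 * 1.8385 = 95.988%
Step 2: C_now = 117.28 * 95.988/100 = 112.57 Ah
Step 3: E_pack = V * C_now = 396.8 * 112.57 = 44668 Wh
Step 4: range = E_pack / consumption = 44668 / 180.4 = 247.6 km

247.6 km


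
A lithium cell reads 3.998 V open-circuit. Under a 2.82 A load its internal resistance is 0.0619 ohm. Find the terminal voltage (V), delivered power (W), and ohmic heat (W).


Step 1: V_terminal = OCV - I*R = 3.998 - 2.82 * 0.0619 = 3.8234 V
Step 2: P_out = V_terminal * I = 3.8234 * 2.82 = 10.78 W
Step 3: Q = I^2 * R = 2.82^2 * 0.0619 = 0.4923 W

V=3.8234 V, P=10.78 W, Q=0.4923 W


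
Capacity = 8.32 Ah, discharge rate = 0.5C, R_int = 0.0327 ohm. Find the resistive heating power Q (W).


Step 1: I = C_rate * capacity = 0.5 * 8.32 = 4.16 A
Step 2: Q = I^2 * R = 4.16^2 * 0.0327 = 17.306 * 0.0327 = 0.5659 W

0.5659 W


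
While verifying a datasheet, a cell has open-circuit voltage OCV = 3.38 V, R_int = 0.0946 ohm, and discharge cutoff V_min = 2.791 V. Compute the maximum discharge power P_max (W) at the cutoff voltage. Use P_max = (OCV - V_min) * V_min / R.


dV = OCV - V_min = 0.589 V (so I_max = dV / R)
P_max = dV * V_min / R = 0.589 * 2.791 / 0.0946 = 17.38 W

17.38 W


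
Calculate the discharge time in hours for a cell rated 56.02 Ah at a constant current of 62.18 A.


t = capacity / current = 56.02 / 62.18 = 0.9009 hr

0.9009 hr


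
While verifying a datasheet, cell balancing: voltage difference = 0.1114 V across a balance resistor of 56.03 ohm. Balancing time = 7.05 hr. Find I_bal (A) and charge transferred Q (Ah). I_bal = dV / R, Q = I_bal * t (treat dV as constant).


First, Ohm's law: I_bal = 0.1114 V / 56.03 ohm = 0.0019882 A
Then Q = I * t = 0.0019882 A * 7.05 hr = 0.01402 Ah

I=0.0019882 A, Q=0.01402 Ah


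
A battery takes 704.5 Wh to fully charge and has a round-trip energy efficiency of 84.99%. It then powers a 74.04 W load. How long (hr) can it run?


Step 1: E_discharge = eta/100 * E_charge = 84.99/100 * 704.5 = 598.75 Wh
Step 2: t = E_discharge / P = 598.75 / 74.04 = 8.087 hr

8.087 hr


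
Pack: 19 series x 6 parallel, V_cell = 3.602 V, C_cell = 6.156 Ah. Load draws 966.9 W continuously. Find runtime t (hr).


Step 1: E_pack = Ns * V_cell * Np * C_cell = 19 * 3.602 * 6 * 6.156 = 2527.8 Wh
Step 2: t = E_pack / P = 2527.8 / 966.9 = 2.614 hr

2.614 hr


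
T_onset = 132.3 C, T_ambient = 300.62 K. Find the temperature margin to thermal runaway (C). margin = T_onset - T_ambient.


Convert: T_ambient = 300.62 K = 27.47 C
margin = 132.3 - 27.47 = 104.83 C

104.83 C


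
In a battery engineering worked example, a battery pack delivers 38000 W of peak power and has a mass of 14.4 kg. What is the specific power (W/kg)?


Specific power = 38000 W / 14.4 kg = 2639 W/kg

2639 W/kg


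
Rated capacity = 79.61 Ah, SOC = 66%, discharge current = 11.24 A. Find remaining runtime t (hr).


Step 1: remaining = SOC/100 * C_total = 66/100 * 79.61 = 52.543 Ah
Step 2: t = remaining / I = 52.543 / 11.24 = 4.675 hr

4.675 hr


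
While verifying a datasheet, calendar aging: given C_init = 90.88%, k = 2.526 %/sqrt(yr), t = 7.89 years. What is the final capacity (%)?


Step 1: sqrt(7.89 yr) = 2.8089
Step 2: drop = 2.526 * 2.8089 = 7.0953
Step 3: C_final = 90.88 - 7.0953 = 83.78%

83.78%


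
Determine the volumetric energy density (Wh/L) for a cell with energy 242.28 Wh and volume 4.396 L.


ED = E / V = 242.28 / 4.396 = 55.11 Wh/L

55.11 Wh/L


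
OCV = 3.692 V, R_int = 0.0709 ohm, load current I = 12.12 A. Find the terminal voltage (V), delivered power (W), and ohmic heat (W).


Step 1: V_terminal = OCV - I*R = 3.692 - 12.12 * 0.0709 = 2.8327 V
Step 2: P_out = V_terminal * I = 2.8327 * 12.12 = 34.33 W
Step 3: Q = I^2 * R = 12.12^2 * 0.0709 = 10.41 W

V=2.8327 V, P=34.33 W, Q=10.41 W


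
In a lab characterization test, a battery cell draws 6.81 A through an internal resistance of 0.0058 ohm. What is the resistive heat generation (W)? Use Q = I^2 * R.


Q = I^2 * R = 6.81^2 * 0.0058 = 0.2690 W

0.2690 W


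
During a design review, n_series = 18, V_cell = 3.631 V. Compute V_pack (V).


V_pack = n * V_cell = 18 * 3.631 = 65.358 V

65.358 V


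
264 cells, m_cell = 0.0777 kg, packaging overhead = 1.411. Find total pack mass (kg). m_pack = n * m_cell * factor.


m_pack = n * m_cell * overhead = 264 * 0.0777 * 1.411 = 28.94 kg

28.94 kg


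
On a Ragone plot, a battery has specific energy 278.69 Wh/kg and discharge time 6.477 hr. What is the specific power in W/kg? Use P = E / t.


Specific power = 278.69 Wh/kg / 6.477 hr = 43.03 W/kg

43.03 W/kg


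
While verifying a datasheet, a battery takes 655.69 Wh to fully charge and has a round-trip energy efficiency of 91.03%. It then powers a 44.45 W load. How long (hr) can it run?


Step 1: E_discharge = eta/100 * E_charge = 91.03/100 * 655.69 = 596.87 Wh
Step 2: t = E_discharge / P = 596.87 / 44.45 = 13.43 hr

13.43 hr


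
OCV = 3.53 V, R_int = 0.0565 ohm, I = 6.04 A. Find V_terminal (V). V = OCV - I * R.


IR drop = 6.04 * 0.0565 = 0.34126 V
V = 3.53 - 0.34126 = 3.189 V

3.189 V


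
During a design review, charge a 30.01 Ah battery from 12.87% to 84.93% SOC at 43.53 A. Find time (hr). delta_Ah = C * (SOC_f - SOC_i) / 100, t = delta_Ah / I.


Step 1: dSOC = 84.93% - 12.87% = 72.06%
Step 2: delta_Ah = 30.01 * 72.06 / 100 = 21.625 Ah
Step 3: t = 21.625 / 43.53 = 0.4968 hr

0.4968 hr


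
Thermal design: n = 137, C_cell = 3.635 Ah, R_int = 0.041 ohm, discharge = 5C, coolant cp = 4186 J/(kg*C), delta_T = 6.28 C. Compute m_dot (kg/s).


Step 1: I = 5 * 3.635 = 18.175 A
Step 2: Q_cell = I^2 * R = 18.175^2 * 0.041 = 13.544 W
Step 3: Q_total = 137 * 13.544 = 1855.5 W
Step 4: m_dot = Q_total / (cp * dT) = 1855.5 / (4186 * 6.28) = 0.07058 kg/s

0.07058 kg/s


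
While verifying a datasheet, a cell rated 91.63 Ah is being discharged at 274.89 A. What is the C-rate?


C_rate = I / capacity = 274.89 / 91.63 = 3C

3C


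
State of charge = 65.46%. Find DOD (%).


Complement of SOC: DOD = 100% - 65.46% = 34.54%

34.54%


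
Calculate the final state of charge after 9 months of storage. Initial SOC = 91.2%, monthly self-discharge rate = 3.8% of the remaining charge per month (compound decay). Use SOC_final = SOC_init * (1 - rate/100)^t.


decay = (1 - 3.8/100)^9 = 0.70563
SOC_final = 91.2 * 0.70563 = 64.35%

64.35%


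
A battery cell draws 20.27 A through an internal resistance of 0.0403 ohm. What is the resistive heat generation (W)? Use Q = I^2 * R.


Q = I^2 * R = 20.27^2 * 0.0403 = 16.56 W

16.56 W


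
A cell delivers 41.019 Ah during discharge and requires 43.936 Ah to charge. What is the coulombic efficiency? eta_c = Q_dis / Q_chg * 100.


Coulombic efficiency = 41.019/43.936 * 100% = 93.36%

93.36%


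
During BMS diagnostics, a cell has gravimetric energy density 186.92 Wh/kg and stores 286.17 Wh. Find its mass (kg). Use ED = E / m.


m = E / ED = 286.17 / 186.92 = 1.531 kg

1.531 kg


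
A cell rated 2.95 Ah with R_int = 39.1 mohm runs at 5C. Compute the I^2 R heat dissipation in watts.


Convert: R = 39.1 mohm = 0.0391 ohm
Step 1: I = C_rate * capacity = 5 * 2.95 = 14.75 A
Step 2: Q = I^2 * R = 14.75^2 * 0.0391 = 217.56 * 0.0391 = 8.507 W

8.507 W


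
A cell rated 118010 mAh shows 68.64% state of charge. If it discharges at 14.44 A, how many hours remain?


Convert: C_total = 118010 mAh = 118.01 Ah
Step 1: remaining = SOC/100 * C_total = 68.64/100 * 118.01 = 81.002 Ah
Step 2: t = remaining / I = 81.002 / 14.44 = 5.610 hr

5.610 hr


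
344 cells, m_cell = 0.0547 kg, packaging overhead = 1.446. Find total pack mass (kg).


m_pack = n * m_cell * overhead = 344 * 0.0547 * 1.446 = 27.21 kg

27.21 kg


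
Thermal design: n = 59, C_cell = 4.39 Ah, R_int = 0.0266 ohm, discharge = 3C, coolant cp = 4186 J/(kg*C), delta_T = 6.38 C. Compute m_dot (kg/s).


Step 1: I = 3 * 4.39 = 13.17 A
Step 2: Q_cell = I^2 * R = 13.17^2 * 0.0266 = 4.6137 W
Step 3: Q_total = 59 * 4.6137 = 272.21 W
Step 4: m_dot = Q_total / (cp * dT) = 272.21 / (4186 * 6.38) = 0.01019 kg/s

0.01019 kg/s


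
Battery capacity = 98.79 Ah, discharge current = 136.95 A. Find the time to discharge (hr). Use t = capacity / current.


t = capacity / current = 98.79 / 136.95 = 0.7214 hr

0.7214 hr


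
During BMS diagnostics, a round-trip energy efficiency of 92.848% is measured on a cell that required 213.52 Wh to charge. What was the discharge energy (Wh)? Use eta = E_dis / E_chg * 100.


E_dis = eta/100 * E_chg = 92.848/100 * 213.52 = 198.2 Wh

198.2 Wh


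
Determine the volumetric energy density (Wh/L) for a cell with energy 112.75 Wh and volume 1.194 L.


ED = E / V = 112.75 / 1.194 = 94.43 Wh/L

94.43 Wh/L


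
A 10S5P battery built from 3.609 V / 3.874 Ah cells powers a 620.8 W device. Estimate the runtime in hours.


Step 1: E_pack = Ns * V_cell * Np * C_cell = 10 * 3.609 * 5 * 3.874 = 699.06 Wh
Step 2: t = E_pack / P = 699.06 / 620.8 = 1.126 hr

1.126 hr


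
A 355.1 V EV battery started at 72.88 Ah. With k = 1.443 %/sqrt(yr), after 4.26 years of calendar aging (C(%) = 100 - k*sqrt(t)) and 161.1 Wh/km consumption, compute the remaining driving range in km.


Step 1: capacity retention = 100 - 1.443 * sqrt(4.26) = 100 - 1.443 * 2.064 = 97.022%
Step 2: C_now = 72.88 * 97.022/100 = 70.71 Ah
Step 3: E_pack = V * C_now = 355.1 * 70.71 = 25109 Wh
Step 4: range = E_pack / consumption = 25109 / 161.1 = 155.9 km

155.9 km


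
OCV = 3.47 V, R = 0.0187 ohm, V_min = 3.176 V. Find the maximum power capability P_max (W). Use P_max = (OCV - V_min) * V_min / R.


P_max = (OCV - V_min) * V_min / R = (3.47 - 3.176) * 3.176 / 0.0187 = 0.294 * 3.176 / 0.0187 = 49.93 W

49.93 W


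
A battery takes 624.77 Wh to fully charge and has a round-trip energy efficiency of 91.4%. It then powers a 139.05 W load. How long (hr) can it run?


Step 1: E_discharge = eta/100 * E_charge = 91.4/100 * 624.77 = 571.04 Wh
Step 2: t = E_discharge / P = 571.04 / 139.05 = 4.107 hr

4.107 hr


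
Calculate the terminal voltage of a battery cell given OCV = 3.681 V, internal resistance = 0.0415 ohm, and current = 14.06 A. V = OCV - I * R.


V = OCV - I*R = 3.681 - 14.06 * 0.0415 = 3.098 V

3.098 V


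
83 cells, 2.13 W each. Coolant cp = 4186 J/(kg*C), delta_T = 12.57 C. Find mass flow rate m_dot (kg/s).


Step 1: Total heat Q = 83 * 2.13 W = 176.79 W
Step 2: denom = cp * dT = 4186 * 12.57 = 52618
Step 3: m_dot = 176.79 / 52618 = 0.003360 kg/s

0.003360 kg/s


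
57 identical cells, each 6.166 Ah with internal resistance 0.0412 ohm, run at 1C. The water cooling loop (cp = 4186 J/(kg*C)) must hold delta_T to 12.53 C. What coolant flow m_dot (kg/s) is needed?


Step 1: I = 1 * 6.166 = 6.166 A
Step 2: Q_cell = I^2 * R = 6.166^2 * 0.0412 = 1.5664 W
Step 3: Q_total = 57 * 1.5664 = 89.285 W
Step 4: m_dot = Q_total / (cp * dT) = 89.285 / (4186 * 12.53) = 0.001702 kg/s

0.001702 kg/s


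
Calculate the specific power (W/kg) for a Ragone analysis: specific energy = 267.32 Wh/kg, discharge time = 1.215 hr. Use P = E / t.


Specific power = 267.32 Wh/kg / 1.215 hr = 220.0 W/kg

220.0 W/kg


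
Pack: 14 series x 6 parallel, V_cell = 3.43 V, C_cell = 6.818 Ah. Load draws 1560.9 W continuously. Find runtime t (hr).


Step 1: E_pack = Ns * V_cell * Np * C_cell = 14 * 3.43 * 6 * 6.818 = 1964.4 Wh
Step 2: t = E_pack / P = 1964.4 / 1560.9 = 1.259 hr

1.259 hr


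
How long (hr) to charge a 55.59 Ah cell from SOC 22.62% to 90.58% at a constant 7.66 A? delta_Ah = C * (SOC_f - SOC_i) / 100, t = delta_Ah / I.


Step 1: dSOC = 90.58% - 22.62% = 67.96%
Step 2: delta_Ah = 55.59 * 67.96 / 100 = 37.779 Ah
Step 3: t = 37.779 / 7.66 = 4.932 hr

4.932 hr


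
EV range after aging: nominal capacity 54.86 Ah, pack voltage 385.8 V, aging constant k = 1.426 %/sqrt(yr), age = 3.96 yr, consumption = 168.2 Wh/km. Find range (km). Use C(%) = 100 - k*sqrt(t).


Step 1: capacity retention = 100 - 1.426 * sqrt(3.96) = 100 - 1.426 * 1.99 = 97.162%
Step 2: C_now = 54.86 * 97.162/100 = 53.303 Ah
Step 3: E_pack = V * C_now = 385.8 * 53.303 = 20564 Wh
Step 4: range = E_pack / consumption = 20564 / 168.2 = 122.3 km

122.3 km


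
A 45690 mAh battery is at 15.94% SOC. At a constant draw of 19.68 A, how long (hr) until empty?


Convert: C_total = 45690 mAh = 45.69 Ah
Step 1: remaining = SOC/100 * C_total = 15.94/100 * 45.69 = 7.283 Ah
Step 2: t = remaining / I = 7.283 / 19.68 = 0.3701 hr

0.3701 hr


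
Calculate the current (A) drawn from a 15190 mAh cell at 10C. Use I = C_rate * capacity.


Convert: capacity = 15190 mAh = 15.19 Ah
At 10C: I = 10 * 15.19 Ah = 151.9 A

151.9 A


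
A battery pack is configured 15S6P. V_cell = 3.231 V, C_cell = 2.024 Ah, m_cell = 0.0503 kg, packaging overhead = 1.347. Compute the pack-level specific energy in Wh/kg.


Step 1: V_pack = 15 * 3.231 = 48.465 V
Step 2: C_pack = 6 * 2.024 = 12.144 Ah
Step 3: E_pack = V_pack * C_pack = 48.465 * 12.144 = 588.56 Wh
Step 4: m_pack = 15 * 6 * 0.0503 * 1.347 = 6.0979 kg
Step 5: ED = E_pack / m_pack = 588.56 / 6.0979 = 96.52 Wh/kg

96.52 Wh/kg


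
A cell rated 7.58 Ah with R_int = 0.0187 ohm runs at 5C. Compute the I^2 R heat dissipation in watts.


Step 1: I = C_rate * capacity = 5 * 7.58 = 37.9 A
Step 2: Q = I^2 * R = 37.9^2 * 0.0187 = 1436.4 * 0.0187 = 26.86 W

26.86 W


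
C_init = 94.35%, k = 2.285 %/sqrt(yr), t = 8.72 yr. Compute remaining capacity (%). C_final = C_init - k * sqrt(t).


Step 1: sqrt(8.72 yr) = 2.953
Step 2: drop = 2.285 * 2.953 = 6.7476
Step 3: C_final = 94.35 - 6.7476 = 87.60%

87.60%


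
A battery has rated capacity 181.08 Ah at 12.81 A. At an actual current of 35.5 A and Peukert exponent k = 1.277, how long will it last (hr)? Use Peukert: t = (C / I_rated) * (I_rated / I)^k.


t_rated = C / I_rated = 181.08 / 12.81 = 14.136 hr
(I_rated/I)^k = (0.36085)^1.277 = 0.27209
t = t_rated * (I_rated/I)^k = 14.136 * 0.27209 = 3.846 hr

3.846 hr


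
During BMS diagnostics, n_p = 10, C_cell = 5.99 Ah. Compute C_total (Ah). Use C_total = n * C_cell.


Parallel capacities add: 10 * 5.99 Ah = 59.9 Ah

59.9 Ah


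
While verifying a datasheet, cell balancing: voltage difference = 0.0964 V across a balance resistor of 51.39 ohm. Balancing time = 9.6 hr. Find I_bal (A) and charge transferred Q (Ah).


First, Ohm's law: I_bal = 0.0964 V / 51.39 ohm = 0.0018759 A
Then Q = I * t = 0.0018759 A * 9.6 hr = 0.01801 Ah

I=0.0018759 A, Q=0.01801 Ah


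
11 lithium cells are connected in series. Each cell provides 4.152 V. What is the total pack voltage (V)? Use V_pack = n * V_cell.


With 11 cells in series at 4.152 V each, V_pack = 45.672 V

45.672 V


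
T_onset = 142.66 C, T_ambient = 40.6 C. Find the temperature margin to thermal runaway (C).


margin = T_onset - T_ambient = 142.66 - 40.6 = 102.06 C

102.06 C


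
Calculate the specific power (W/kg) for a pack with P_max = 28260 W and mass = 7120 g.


Convert: m = 7120 g = 7.12 kg
SP = P / m = 28260 / 7.12 = 3969 W/kg

3969 W/kg


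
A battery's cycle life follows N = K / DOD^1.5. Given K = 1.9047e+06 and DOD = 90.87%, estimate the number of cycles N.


DOD^1.5 = 866.23
N = K / DOD^1.5 = 1.9047e+06 / 866.23 = 2199

2199 cycles


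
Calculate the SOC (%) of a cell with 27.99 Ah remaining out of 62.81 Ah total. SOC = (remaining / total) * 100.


SOC% = 27.99 / 62.81 * 100 = 44.56%

44.56%


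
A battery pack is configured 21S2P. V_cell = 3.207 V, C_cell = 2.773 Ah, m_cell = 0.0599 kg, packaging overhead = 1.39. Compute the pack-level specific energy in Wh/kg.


Step 1: V_pack = 21 * 3.207 = 67.347 V
Step 2: C_pack = 2 * 2.773 = 5.546 Ah
Step 3: E_pack = V_pack * C_pack = 67.347 * 5.546 = 373.51 Wh
Step 4: m_pack = 21 * 2 * 0.0599 * 1.39 = 3.497 kg
Step 5: ED = E_pack / m_pack = 373.51 / 3.497 = 106.8 Wh/kg

106.8 Wh/kg


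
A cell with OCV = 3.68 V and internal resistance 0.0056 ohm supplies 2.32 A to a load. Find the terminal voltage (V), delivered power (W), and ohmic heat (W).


Step 1: V_terminal = OCV - I*R = 3.68 - 2.32 * 0.0056 = 3.667 V
Step 2: P_out = V_terminal * I = 3.667 * 2.32 = 8.507 W
Step 3: Q = I^2 * R = 2.32^2 * 0.0056 = 0.03014 W

V=3.667 V, P=8.507 W, Q=0.03014 W


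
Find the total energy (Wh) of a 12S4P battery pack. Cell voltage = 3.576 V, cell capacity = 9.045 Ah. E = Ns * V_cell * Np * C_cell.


E = Ns * Vcell * Np * Ccell = 12 * 3.576 * 4 * 9.045 = 1553 Wh

1553 Wh


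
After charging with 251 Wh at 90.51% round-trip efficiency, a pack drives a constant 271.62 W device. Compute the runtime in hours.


Step 1: E_discharge = eta/100 * E_charge = 90.51/100 * 251 = 227.18 Wh
Step 2: t = E_discharge / P = 227.18 / 271.62 = 0.8364 hr

0.8364 hr


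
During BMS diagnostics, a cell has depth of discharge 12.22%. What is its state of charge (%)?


SOC = 100 - DOD = 100 - 12.22 = 87.78%

87.78%


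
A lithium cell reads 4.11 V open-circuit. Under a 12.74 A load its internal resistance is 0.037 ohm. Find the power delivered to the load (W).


Step 1: V_terminal = OCV - I*R = 4.11 - 12.74 * 0.037 = 3.6386 V
Step 2: P_out = V_terminal * I = 3.6386 * 12.74 = 46.36 W

46.36 W


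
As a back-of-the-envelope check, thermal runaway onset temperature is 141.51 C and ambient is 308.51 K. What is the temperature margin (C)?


Convert: T_ambient = 308.51 K = 35.36 C
margin = 141.51 - 35.36 = 106.15 C

106.15 C


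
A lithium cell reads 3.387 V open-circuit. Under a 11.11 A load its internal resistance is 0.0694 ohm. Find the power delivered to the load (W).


Step 1: V_terminal = OCV - I*R = 3.387 - 11.11 * 0.0694 = 2.616 V
Step 2: P_out = V_terminal * I = 2.616 * 11.11 = 29.06 W

29.06 W


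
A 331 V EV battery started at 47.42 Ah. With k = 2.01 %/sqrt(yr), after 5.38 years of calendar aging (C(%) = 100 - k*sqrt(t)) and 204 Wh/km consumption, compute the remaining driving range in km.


Step 1: capacity retention = 100 - 2.01 * sqrt(5.38) = 100 - 2.01 * 2.3195 = 95.338%
Step 2: C_now = 47.42 * 95.338/100 = 45.209 Ah
Step 3: E_pack = V * C_now = 331 * 45.209 = 14964 Wh
Step 4: range = E_pack / consumption = 14964 / 204 = 73.35 km

73.35 km


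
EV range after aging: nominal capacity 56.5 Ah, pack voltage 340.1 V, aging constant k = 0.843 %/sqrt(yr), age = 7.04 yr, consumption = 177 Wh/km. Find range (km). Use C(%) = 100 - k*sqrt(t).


Step 1: capacity retention = 100 - 0.843 * sqrt(7.04) = 100 - 0.843 * 2.6533 = 97.763%
Step 2: C_now = 56.5 * 97.763/100 = 55.236 Ah
Step 3: E_pack = V * C_now = 340.1 * 55.236 = 18786 Wh
Step 4: range = E_pack / consumption = 18786 / 177 = 106.1 km

106.1 km


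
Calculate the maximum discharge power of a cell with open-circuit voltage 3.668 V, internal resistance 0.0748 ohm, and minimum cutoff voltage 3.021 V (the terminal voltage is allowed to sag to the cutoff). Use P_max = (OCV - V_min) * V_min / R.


P_max = (OCV - V_min) * V_min / R = (3.668 - 3.021) * 3.021 / 0.0748 = 0.647 * 3.021 / 0.0748 = 26.13 W

26.13 W


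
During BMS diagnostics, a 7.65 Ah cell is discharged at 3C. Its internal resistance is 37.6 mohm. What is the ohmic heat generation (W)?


Convert: R = 37.6 mohm = 0.0376 ohm
Step 1: I = C_rate * capacity = 3 * 7.65 = 22.95 A
Step 2: Q = I^2 * R = 22.95^2 * 0.0376 = 526.7 * 0.0376 = 19.80 W

19.80 W


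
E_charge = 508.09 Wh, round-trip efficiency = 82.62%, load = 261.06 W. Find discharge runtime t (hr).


Step 1: E_discharge = eta/100 * E_charge = 82.62/100 * 508.09 = 419.78 Wh
Step 2: t = E_discharge / P = 419.78 / 261.06 = 1.608 hr

1.608 hr


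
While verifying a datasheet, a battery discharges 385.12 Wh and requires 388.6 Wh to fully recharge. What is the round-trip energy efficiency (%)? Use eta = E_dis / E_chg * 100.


Round-trip efficiency = 385.12/388.6 * 100% = 99.10%

99.10%


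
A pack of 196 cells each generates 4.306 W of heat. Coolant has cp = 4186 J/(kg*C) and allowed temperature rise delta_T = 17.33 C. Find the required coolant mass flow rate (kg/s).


Step 1: Total heat Q = 196 * 4.306 W = 843.98 W
Step 2: denom = cp * dT = 4186 * 17.33 = 72543
Step 3: m_dot = 843.98 / 72543 = 0.01163 kg/s

0.01163 kg/s


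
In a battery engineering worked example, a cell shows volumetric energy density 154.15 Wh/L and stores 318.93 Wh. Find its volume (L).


V = E / ED = 318.93 / 154.15 = 2.069 L

2.069 L


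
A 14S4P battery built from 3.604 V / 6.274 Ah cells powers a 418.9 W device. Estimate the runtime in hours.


Step 1: E_pack = Ns * V_cell * Np * C_cell = 14 * 3.604 * 4 * 6.274 = 1266.2 Wh
Step 2: t = E_pack / P = 1266.2 / 418.9 = 3.023 hr

3.023 hr


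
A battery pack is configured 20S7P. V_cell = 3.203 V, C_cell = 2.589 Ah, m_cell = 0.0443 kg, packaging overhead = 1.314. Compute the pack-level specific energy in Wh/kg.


Step 1: V_pack = 20 * 3.203 = 64.06 V
Step 2: C_pack = 7 * 2.589 = 18.123 Ah
Step 3: E_pack = V_pack * C_pack = 64.06 * 18.123 = 1161 Wh
Step 4: m_pack = 20 * 7 * 0.0443 * 1.314 = 8.1494 kg
Step 5: ED = E_pack / m_pack = 1161 / 8.1494 = 142.5 Wh/kg

142.5 Wh/kg


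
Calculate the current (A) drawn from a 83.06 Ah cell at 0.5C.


I = C_rate * capacity = 0.5 * 83.06 = 41.53 A

41.53 A


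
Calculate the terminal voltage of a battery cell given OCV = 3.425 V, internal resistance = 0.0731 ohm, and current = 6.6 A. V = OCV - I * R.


V = OCV - I*R = 3.425 - 6.6 * 0.0731 = 2.943 V

2.943 V


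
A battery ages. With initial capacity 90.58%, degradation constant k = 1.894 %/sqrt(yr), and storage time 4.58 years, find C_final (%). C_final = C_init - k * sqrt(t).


sqrt(t) = sqrt(4.58) = 2.1401
C_final = 90.58 - 1.894 * 2.1401 = 86.53%

86.53%


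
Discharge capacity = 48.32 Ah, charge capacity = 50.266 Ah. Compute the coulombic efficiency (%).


Coulombic efficiency = 48.32/50.266 * 100% = 96.13%

96.13%


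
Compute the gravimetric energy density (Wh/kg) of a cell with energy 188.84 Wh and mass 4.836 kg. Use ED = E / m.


ED = E / m = 188.84 / 4.836 = 39.05 Wh/kg

39.05 Wh/kg


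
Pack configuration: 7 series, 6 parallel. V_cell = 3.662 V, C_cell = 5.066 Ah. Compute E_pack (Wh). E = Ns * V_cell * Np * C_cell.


V_pack = 7 * 3.662 = 25.634 V
C_pack = 6 * 5.066 = 30.396 Ah
E = V_pack * C_pack = 25.634 * 30.396 = 779.2 Wh

779.2 Wh


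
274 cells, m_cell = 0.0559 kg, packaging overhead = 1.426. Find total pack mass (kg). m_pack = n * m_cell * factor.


Cell mass sum = 274 * 0.0559 = 15.317 kg
With overhead 1.426: m_pack = 15.317 * 1.426 = 21.84 kg

21.84 kg


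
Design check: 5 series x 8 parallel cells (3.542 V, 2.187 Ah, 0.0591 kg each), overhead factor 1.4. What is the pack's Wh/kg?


Step 1: V_pack = 5 * 3.542 = 17.71 V
Step 2: C_pack = 8 * 2.187 = 17.496 Ah
Step 3: E_pack = V_pack * C_pack = 17.71 * 17.496 = 309.85 Wh
Step 4: m_pack = 5 * 8 * 0.0591 * 1.4 = 3.3096 kg
Step 5: ED = E_pack / m_pack = 309.85 / 3.3096 = 93.62 Wh/kg

93.62 Wh/kg


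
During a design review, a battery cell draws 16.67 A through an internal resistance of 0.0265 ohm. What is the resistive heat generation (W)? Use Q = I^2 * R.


Q = I^2 * R = 16.67^2 * 0.0265 = 7.364 W

7.364 W


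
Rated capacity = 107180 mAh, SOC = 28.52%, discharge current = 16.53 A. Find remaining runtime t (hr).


Convert: C_total = 107180 mAh = 107.18 Ah
Step 1: remaining = SOC/100 * C_total = 28.52/100 * 107.18 = 30.568 Ah
Step 2: t = remaining / I = 30.568 / 16.53 = 1.849 hr

1.849 hr


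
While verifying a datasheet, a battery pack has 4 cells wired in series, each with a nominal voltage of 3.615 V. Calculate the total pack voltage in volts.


Series voltages add: 4 * 3.615 V = 14.46 V

14.46 V


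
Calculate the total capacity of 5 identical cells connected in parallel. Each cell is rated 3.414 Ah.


C_total = 5 * 3.414 = 17.07 Ah

17.07 Ah


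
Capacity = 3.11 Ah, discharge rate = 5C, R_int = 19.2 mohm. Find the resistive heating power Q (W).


Convert: R = 19.2 mohm = 0.0192 ohm
Step 1: I = C_rate * capacity = 5 * 3.11 = 15.55 A
Step 2: Q = I^2 * R = 15.55^2 * 0.0192 = 241.8 * 0.0192 = 4.643 W

4.643 W


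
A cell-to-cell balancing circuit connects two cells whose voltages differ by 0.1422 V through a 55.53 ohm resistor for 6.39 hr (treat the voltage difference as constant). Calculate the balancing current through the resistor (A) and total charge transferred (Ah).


I_bal = dV / R = 0.1422 / 55.53 = 0.0025608 A
Q = I_bal * t = 0.0025608 * 6.39 = 0.01636 Ah

I=0.0025608 A, Q=0.01636 Ah


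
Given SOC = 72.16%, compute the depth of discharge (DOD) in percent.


Complement of SOC: DOD = 100% - 72.16% = 27.84%

27.84%


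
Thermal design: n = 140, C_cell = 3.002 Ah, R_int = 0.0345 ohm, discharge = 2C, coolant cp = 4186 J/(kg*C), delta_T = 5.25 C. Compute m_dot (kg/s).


Step 1: I = 2 * 3.002 = 6.004 A
Step 2: Q_cell = I^2 * R = 6.004^2 * 0.0345 = 1.2437 W
Step 3: Q_total = 140 * 1.2437 = 174.12 W
Step 4: m_dot = Q_total / (cp * dT) = 174.12 / (4186 * 5.25) = 0.007923 kg/s

0.007923 kg/s


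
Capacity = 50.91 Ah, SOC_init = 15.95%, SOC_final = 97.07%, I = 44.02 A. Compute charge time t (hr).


Step 1: dSOC = 97.07% - 15.95% = 81.12%
Step 2: delta_Ah = 50.91 * 81.12 / 100 = 41.298 Ah
Step 3: t = 41.298 / 44.02 = 0.9382 hr

0.9382 hr


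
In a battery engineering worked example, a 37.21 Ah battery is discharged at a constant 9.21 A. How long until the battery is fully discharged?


Runtime = 37.21 Ah / 9.21 A = 4.040 hr

4.040 hr


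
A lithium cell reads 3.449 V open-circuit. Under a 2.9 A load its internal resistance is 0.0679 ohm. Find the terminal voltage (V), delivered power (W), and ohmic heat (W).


Step 1: V_terminal = OCV - I*R = 3.449 - 2.9 * 0.0679 = 3.2521 V
Step 2: P_out = V_terminal * I = 3.2521 * 2.9 = 9.431 W
Step 3: Q = I^2 * R = 2.9^2 * 0.0679 = 0.5710 W

V=3.2521 V, P=9.431 W, Q=0.5710 W


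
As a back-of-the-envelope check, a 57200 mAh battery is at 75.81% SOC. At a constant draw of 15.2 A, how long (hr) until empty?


Convert: C_total = 57200 mAh = 57.2 Ah
Step 1: remaining = SOC/100 * C_total = 75.81/100 * 57.2 = 43.363 Ah
Step 2: t = remaining / I = 43.363 / 15.2 = 2.853 hr

2.853 hr


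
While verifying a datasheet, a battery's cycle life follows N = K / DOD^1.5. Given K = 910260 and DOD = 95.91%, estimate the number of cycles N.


DOD^1.5 = 939.28
N = K / DOD^1.5 = 910260 / 939.28 = 969.1

969.1 cycles


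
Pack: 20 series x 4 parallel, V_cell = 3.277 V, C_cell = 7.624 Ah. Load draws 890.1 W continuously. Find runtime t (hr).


Step 1: E_pack = Ns * V_cell * Np * C_cell = 20 * 3.277 * 4 * 7.624 = 1998.7 Wh
Step 2: t = E_pack / P = 1998.7 / 890.1 = 2.245 hr

2.245 hr


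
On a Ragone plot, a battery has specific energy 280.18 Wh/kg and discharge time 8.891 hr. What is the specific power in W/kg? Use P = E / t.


P_specific = E / t = 280.18 / 8.891 = 31.51 W/kg

31.51 W/kg


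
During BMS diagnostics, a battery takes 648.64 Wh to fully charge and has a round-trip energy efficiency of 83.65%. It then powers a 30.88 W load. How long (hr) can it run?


Step 1: E_discharge = eta/100 * E_charge = 83.65/100 * 648.64 = 542.59 Wh
Step 2: t = E_discharge / P = 542.59 / 30.88 = 17.57 hr

17.57 hr


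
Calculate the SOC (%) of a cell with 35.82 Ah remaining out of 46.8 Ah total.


SOC% = 35.82 / 46.8 * 100 = 76.54%

76.54%


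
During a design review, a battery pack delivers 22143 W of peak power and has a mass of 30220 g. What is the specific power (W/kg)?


Convert: m = 30220 g = 30.22 kg
SP = P / m = 22143 / 30.22 = 732.7 W/kg

732.7 W/kg


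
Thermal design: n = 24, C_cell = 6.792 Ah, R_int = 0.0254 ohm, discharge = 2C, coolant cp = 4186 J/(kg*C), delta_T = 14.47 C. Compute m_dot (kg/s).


Step 1: I = 2 * 6.792 = 13.584 A
Step 2: Q_cell = I^2 * R = 13.584^2 * 0.0254 = 4.6869 W
Step 3: Q_total = 24 * 4.6869 = 112.49 W
Step 4: m_dot = Q_total / (cp * dT) = 112.49 / (4186 * 14.47) = 0.001857 kg/s

0.001857 kg/s


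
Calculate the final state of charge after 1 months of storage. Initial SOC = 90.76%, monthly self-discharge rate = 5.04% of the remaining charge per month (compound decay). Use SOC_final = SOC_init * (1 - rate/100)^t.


decay = (1 - 5.04/100)^1 = 0.9496
SOC_final = 90.76 * 0.9496 = 86.19%

86.19%


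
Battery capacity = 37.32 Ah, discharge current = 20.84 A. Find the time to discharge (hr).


t = capacity / current = 37.32 / 20.84 = 1.791 hr

1.791 hr


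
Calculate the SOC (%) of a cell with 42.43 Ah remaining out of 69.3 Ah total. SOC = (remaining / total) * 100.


SOC% = 42.43 / 69.3 * 100 = 61.23%

61.23%


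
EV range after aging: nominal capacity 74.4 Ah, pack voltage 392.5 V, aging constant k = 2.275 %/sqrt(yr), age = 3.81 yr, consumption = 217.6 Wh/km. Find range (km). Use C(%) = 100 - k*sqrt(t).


Step 1: capacity retention = 100 - 2.275 * sqrt(3.81) = 100 - 2.275 * 1.9519 = 95.559%
Step 2: C_now = 74.4 * 95.559/100 = 71.096 Ah
Step 3: E_pack = V * C_now = 392.5 * 71.096 = 27905 Wh
Step 4: range = E_pack / consumption = 27905 / 217.6 = 128.2 km

128.2 km


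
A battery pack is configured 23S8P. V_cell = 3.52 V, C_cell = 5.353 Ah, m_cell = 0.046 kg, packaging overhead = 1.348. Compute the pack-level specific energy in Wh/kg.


Step 1: V_pack = 23 * 3.52 = 80.96 V
Step 2: C_pack = 8 * 5.353 = 42.824 Ah
Step 3: E_pack = V_pack * C_pack = 80.96 * 42.824 = 3467 Wh
Step 4: m_pack = 23 * 8 * 0.046 * 1.348 = 11.409 kg
Step 5: ED = E_pack / m_pack = 3467 / 11.409 = 303.9 Wh/kg

303.9 Wh/kg


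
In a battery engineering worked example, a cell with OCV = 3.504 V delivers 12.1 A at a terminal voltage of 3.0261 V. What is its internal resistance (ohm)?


R = (OCV - V) / I = (3.504 - 3.0261) / 12.1 = 0.03950 ohm

0.03950 ohm


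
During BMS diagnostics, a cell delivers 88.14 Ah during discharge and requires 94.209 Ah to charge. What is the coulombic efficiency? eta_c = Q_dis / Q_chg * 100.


Coulombic efficiency = 88.14/94.209 * 100% = 93.56%

93.56%


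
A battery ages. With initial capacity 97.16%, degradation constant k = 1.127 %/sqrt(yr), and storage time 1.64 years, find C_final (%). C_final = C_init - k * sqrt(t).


Step 1: sqrt(1.64 yr) = 1.2806
Step 2: drop = 1.127 * 1.2806 = 1.4432
Step 3: C_final = 97.16 - 1.4432 = 95.72%

95.72%


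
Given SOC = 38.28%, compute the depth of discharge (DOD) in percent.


Complement of SOC: DOD = 100% - 38.28% = 61.72%

61.72%


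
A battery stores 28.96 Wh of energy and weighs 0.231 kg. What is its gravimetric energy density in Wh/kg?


Specific energy = 28.96 Wh / 0.231 kg = 125.4 Wh/kg

125.4 Wh/kg


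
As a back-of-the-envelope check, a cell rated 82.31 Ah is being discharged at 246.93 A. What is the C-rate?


Rearranging: C_rate = 246.93 / 82.31 = 3C

3C


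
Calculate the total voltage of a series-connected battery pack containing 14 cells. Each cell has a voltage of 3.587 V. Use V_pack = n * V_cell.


V_pack = n * V_cell = 14 * 3.587 = 50.218 V

50.218 V


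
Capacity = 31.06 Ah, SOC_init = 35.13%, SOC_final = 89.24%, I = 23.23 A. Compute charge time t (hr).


delta_Ah = 31.06 * (89.24 - 35.13) / 100 = 16.807 Ah
t = delta_Ah / I = 16.807 / 23.23 = 0.7235 hr

0.7235 hr


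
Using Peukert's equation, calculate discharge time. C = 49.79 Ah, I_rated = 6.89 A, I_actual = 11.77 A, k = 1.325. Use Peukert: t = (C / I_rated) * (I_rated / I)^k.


Step 1: t_rated = C / I_rated = 49.79 / 6.89 = 7.2264 hr
Step 2: ratio = 6.89 / 11.77 = 0.58539
Step 3: ratio^k = 0.58539^1.325 = 0.49189
Step 4: t = t_rated * ratio^k = 7.2264 * 0.49189 = 3.555 hr

3.555 hr


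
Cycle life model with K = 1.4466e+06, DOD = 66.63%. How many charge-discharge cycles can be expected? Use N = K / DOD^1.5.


Step 1: DOD^1.5 = 66.63^1.5 = 543.88
Step 2: N = 1.4466e+06 / 543.88 = 2660 cycles

2660 cycles


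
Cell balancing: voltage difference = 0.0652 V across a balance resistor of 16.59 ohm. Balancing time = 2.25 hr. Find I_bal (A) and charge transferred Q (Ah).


First, Ohm's law: I_bal = 0.0652 V / 16.59 ohm = 0.0039301 A
Then Q = I * t = 0.0039301 A * 2.25 hr = 0.008843 Ah

I=0.0039301 A, Q=0.008843 Ah


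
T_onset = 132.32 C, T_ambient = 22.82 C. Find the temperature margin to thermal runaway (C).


margin = T_onset - T_ambient = 132.32 - 22.82 = 109.5 C

109.5 C


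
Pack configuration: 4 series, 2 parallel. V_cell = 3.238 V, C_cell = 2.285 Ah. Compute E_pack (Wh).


E = Ns * Vcell * Np * Ccell = 4 * 3.238 * 2 * 2.285 = 59.19 Wh

59.19 Wh


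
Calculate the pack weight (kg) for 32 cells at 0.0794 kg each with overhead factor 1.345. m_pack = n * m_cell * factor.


m_pack = n * m_cell * overhead = 32 * 0.0794 * 1.345 = 3.417 kg

3.417 kg


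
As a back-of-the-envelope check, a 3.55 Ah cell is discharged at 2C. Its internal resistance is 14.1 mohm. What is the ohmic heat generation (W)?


Convert: R = 14.1 mohm = 0.0141 ohm
Step 1: I = C_rate * capacity = 2 * 3.55 = 7.1 A
Step 2: Q = I^2 * R = 7.1^2 * 0.0141 = 50.41 * 0.0141 = 0.7108 W

0.7108 W


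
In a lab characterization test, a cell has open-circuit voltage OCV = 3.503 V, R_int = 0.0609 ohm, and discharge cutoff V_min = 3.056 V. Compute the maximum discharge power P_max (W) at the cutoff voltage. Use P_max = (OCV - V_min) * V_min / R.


P_max = (OCV - V_min) * V_min / R = (3.503 - 3.056) * 3.056 / 0.0609 = 0.447 * 3.056 / 0.0609 = 22.43 W

22.43 W


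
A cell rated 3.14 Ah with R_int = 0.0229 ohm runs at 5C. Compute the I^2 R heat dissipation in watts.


Step 1: I = C_rate * capacity = 5 * 3.14 = 15.7 A
Step 2: Q = I^2 * R = 15.7^2 * 0.0229 = 246.49 * 0.0229 = 5.645 W

5.645 W


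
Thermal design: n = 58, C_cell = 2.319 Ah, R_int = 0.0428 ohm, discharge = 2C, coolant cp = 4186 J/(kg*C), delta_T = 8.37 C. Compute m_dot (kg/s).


Step 1: I = 2 * 2.319 = 4.638 A
Step 2: Q_cell = I^2 * R = 4.638^2 * 0.0428 = 0.92067 W
Step 3: Q_total = 58 * 0.92067 = 53.399 W
Step 4: m_dot = Q_total / (cp * dT) = 53.399 / (4186 * 8.37) = 0.001524 kg/s

0.001524 kg/s


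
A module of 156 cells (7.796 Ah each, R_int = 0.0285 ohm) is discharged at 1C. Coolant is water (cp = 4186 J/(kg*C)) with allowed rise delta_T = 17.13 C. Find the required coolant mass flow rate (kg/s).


Step 1: I = 1 * 7.796 = 7.796 A
Step 2: Q_cell = I^2 * R = 7.796^2 * 0.0285 = 1.7322 W
Step 3: Q_total = 156 * 1.7322 = 270.22 W
Step 4: m_dot = Q_total / (cp * dT) = 270.22 / (4186 * 17.13) = 0.003768 kg/s

0.003768 kg/s


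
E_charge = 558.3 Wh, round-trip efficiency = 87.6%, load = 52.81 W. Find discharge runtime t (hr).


Step 1: E_discharge = eta/100 * E_charge = 87.6/100 * 558.3 = 489.07 Wh
Step 2: t = E_discharge / P = 489.07 / 52.81 = 9.261 hr

9.261 hr


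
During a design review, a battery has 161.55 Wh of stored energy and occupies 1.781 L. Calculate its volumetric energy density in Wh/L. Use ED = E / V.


ED = E / V = 161.55 / 1.781 = 90.71 Wh/L

90.71 Wh/L


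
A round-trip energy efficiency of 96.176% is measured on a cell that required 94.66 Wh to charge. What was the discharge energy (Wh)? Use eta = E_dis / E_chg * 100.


E_dis = eta/100 * E_chg = 96.176/100 * 94.66 = 91.04 Wh

91.04 Wh


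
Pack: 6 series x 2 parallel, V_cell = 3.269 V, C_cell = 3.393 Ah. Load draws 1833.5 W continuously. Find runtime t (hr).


Step 1: E_pack = Ns * V_cell * Np * C_cell = 6 * 3.269 * 2 * 3.393 = 133.1 Wh
Step 2: t = E_pack / P = 133.1 / 1833.5 = 0.07259 hr

0.07259 hr


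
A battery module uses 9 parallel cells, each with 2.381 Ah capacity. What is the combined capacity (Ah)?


Parallel capacities add: 9 * 2.381 Ah = 21.429 Ah

21.429 Ah


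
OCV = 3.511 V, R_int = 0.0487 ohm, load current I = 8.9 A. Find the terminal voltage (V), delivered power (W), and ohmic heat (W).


Step 1: V_terminal = OCV - I*R = 3.511 - 8.9 * 0.0487 = 3.0776 V
Step 2: P_out = V_terminal * I = 3.0776 * 8.9 = 27.39 W
Step 3: Q = I^2 * R = 8.9^2 * 0.0487 = 3.858 W

V=3.0776 V, P=27.39 W, Q=3.858 W


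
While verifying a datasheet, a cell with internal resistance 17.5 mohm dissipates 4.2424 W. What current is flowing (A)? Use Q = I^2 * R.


Convert: R = 17.5 mohm = 0.0175 ohm
I = sqrt(Q / R) = sqrt(4.2424 / 0.0175) = sqrt(242.42) = 15.57 A

15.57 A
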